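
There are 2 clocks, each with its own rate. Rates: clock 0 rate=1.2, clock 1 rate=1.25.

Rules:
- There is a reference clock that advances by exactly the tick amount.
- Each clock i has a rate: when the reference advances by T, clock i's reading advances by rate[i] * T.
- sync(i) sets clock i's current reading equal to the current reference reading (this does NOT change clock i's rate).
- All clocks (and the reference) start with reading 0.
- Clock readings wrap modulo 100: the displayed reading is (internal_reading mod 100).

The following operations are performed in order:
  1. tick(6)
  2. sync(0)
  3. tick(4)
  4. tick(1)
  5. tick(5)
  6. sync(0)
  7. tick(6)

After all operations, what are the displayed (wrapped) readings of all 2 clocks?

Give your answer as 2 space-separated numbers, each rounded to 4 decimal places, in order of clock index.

After op 1 tick(6): ref=6.0000 raw=[7.2000 7.5000]
After op 2 sync(0): ref=6.0000 raw=[6.0000 7.5000]
After op 3 tick(4): ref=10.0000 raw=[10.8000 12.5000]
After op 4 tick(1): ref=11.0000 raw=[12.0000 13.7500]
After op 5 tick(5): ref=16.0000 raw=[18.0000 20.0000]
After op 6 sync(0): ref=16.0000 raw=[16.0000 20.0000]
After op 7 tick(6): ref=22.0000 raw=[23.2000 27.5000]
Wrap final raw readings (mod 100): 23.2000 mod 100 = 23.2000; 27.5000 mod 100 = 27.5000

Answer: 23.2000 27.5000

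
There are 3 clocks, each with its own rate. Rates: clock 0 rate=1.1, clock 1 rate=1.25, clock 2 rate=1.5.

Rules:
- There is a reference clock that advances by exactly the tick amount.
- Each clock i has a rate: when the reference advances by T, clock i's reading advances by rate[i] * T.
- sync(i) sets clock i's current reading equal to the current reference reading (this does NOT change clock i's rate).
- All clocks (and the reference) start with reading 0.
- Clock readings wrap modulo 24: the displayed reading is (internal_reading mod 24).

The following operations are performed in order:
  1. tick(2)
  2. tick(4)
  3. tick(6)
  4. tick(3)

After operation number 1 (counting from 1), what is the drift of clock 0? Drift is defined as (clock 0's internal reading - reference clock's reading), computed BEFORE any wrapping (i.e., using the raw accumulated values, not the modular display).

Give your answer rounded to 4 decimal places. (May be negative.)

Answer: 0.2000

Derivation:
After op 1 tick(2): ref=2.0000 raw=[2.2000 2.5000 3.0000]
Drift of clock 0 after op 1: 2.2000 - 2.0000 = 0.2000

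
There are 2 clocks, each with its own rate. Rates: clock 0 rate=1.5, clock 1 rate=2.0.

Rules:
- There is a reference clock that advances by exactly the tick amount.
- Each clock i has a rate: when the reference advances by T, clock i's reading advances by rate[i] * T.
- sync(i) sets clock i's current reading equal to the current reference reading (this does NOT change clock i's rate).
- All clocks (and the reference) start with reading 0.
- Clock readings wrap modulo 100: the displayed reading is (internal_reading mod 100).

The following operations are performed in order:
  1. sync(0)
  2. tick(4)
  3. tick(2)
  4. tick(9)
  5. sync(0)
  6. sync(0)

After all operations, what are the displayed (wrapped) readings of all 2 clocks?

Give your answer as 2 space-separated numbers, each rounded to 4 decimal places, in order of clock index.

After op 1 sync(0): ref=0.0000 raw=[0.0000 0.0000]
After op 2 tick(4): ref=4.0000 raw=[6.0000 8.0000]
After op 3 tick(2): ref=6.0000 raw=[9.0000 12.0000]
After op 4 tick(9): ref=15.0000 raw=[22.5000 30.0000]
After op 5 sync(0): ref=15.0000 raw=[15.0000 30.0000]
After op 6 sync(0): ref=15.0000 raw=[15.0000 30.0000]
Wrap final raw readings (mod 100): 15.0000 mod 100 = 15.0000; 30.0000 mod 100 = 30.0000

Answer: 15.0000 30.0000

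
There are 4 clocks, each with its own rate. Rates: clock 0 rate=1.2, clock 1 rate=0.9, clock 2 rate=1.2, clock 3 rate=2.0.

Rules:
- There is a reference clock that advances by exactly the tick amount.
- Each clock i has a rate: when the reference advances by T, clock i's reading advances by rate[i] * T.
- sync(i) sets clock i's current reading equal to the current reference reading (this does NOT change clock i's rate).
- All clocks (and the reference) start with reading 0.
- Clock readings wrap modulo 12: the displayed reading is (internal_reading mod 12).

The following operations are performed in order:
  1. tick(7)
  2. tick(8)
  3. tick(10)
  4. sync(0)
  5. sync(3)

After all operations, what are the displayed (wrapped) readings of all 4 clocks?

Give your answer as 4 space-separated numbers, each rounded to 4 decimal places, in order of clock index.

After op 1 tick(7): ref=7.0000 raw=[8.4000 6.3000 8.4000 14.0000]
After op 2 tick(8): ref=15.0000 raw=[18.0000 13.5000 18.0000 30.0000]
After op 3 tick(10): ref=25.0000 raw=[30.0000 22.5000 30.0000 50.0000]
After op 4 sync(0): ref=25.0000 raw=[25.0000 22.5000 30.0000 50.0000]
After op 5 sync(3): ref=25.0000 raw=[25.0000 22.5000 30.0000 25.0000]
Wrap final raw readings (mod 12): 25.0000 mod 12 = 1.0000; 22.5000 mod 12 = 10.5000; 30.0000 mod 12 = 6.0000; 25.0000 mod 12 = 1.0000

Answer: 1.0000 10.5000 6.0000 1.0000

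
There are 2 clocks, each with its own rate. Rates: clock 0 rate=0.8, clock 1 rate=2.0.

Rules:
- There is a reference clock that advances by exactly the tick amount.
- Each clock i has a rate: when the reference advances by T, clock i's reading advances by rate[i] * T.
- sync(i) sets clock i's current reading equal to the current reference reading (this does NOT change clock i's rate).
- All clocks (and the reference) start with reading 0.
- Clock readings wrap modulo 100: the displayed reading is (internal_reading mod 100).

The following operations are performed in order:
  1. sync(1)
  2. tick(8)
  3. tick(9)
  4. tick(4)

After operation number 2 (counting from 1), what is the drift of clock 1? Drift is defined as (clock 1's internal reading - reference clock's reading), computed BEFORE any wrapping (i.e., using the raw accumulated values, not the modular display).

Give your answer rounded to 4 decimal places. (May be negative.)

Answer: 8.0000

Derivation:
After op 1 sync(1): ref=0.0000 raw=[0.0000 0.0000]
After op 2 tick(8): ref=8.0000 raw=[6.4000 16.0000]
Drift of clock 1 after op 2: 16.0000 - 8.0000 = 8.0000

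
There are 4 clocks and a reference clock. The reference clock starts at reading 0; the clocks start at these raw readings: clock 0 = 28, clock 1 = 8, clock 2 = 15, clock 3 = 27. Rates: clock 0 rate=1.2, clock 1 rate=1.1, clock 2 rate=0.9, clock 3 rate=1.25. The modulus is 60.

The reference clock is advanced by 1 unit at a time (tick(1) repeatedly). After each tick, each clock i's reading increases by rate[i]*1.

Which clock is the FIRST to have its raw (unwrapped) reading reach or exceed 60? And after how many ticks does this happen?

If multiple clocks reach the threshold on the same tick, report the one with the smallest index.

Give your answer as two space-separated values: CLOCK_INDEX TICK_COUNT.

Answer: 0 27

Derivation:
clock 0: start=28, rate=1.2, needs 60-28 = 32; ticks = ceil(32/1.2) = ceil(26.6667) = 27; reading at tick 27 = 28 + 1.2*27 = 60.4000
clock 1: start=8, rate=1.1, needs 60-8 = 52; ticks = ceil(52/1.1) = ceil(47.2727) = 48; reading at tick 48 = 8 + 1.1*48 = 60.8000
clock 2: start=15, rate=0.9, needs 60-15 = 45; ticks = ceil(45/0.9) = ceil(50.0000) = 50; reading at tick 50 = 15 + 0.9*50 = 60.0000
clock 3: start=27, rate=1.25, needs 60-27 = 33; ticks = ceil(33/1.25) = ceil(26.4000) = 27; reading at tick 27 = 27 + 1.25*27 = 60.7500
Minimum tick count = 27; winners = [0, 3]; smallest index = 0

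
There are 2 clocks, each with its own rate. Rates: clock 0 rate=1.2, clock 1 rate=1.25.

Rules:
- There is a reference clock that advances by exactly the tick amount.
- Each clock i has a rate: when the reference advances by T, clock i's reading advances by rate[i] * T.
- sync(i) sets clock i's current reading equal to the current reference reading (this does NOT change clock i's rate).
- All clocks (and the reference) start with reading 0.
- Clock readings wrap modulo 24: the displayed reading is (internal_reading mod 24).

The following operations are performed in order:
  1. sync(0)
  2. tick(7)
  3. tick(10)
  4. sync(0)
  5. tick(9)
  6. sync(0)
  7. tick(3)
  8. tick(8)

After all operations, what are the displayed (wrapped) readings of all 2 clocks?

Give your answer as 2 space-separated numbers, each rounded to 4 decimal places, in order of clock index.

After op 1 sync(0): ref=0.0000 raw=[0.0000 0.0000]
After op 2 tick(7): ref=7.0000 raw=[8.4000 8.7500]
After op 3 tick(10): ref=17.0000 raw=[20.4000 21.2500]
After op 4 sync(0): ref=17.0000 raw=[17.0000 21.2500]
After op 5 tick(9): ref=26.0000 raw=[27.8000 32.5000]
After op 6 sync(0): ref=26.0000 raw=[26.0000 32.5000]
After op 7 tick(3): ref=29.0000 raw=[29.6000 36.2500]
After op 8 tick(8): ref=37.0000 raw=[39.2000 46.2500]
Wrap final raw readings (mod 24): 39.2000 mod 24 = 15.2000; 46.2500 mod 24 = 22.2500

Answer: 15.2000 22.2500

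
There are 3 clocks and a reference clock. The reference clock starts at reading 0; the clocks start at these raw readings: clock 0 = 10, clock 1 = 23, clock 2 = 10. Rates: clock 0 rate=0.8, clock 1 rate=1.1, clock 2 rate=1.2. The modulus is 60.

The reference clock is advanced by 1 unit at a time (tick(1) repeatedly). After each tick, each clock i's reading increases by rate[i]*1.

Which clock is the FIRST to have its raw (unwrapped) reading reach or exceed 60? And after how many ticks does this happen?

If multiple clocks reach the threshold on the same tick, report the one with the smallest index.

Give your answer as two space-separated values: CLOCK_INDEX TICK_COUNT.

clock 0: start=10, rate=0.8, needs 60-10 = 50; ticks = ceil(50/0.8) = ceil(62.5000) = 63; reading at tick 63 = 10 + 0.8*63 = 60.4000
clock 1: start=23, rate=1.1, needs 60-23 = 37; ticks = ceil(37/1.1) = ceil(33.6364) = 34; reading at tick 34 = 23 + 1.1*34 = 60.4000
clock 2: start=10, rate=1.2, needs 60-10 = 50; ticks = ceil(50/1.2) = ceil(41.6667) = 42; reading at tick 42 = 10 + 1.2*42 = 60.4000
Minimum tick count = 34; winners = [1]; smallest index = 1

Answer: 1 34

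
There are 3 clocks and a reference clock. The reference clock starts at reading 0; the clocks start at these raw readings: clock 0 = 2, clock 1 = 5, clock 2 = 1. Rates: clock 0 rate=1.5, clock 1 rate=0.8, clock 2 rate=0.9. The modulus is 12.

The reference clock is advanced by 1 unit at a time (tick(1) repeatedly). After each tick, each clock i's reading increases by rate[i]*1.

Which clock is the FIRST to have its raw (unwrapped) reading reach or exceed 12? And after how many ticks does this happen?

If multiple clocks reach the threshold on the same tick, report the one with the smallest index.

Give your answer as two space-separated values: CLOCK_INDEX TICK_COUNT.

clock 0: start=2, rate=1.5, needs 12-2 = 10; ticks = ceil(10/1.5) = ceil(6.6667) = 7; reading at tick 7 = 2 + 1.5*7 = 12.5000
clock 1: start=5, rate=0.8, needs 12-5 = 7; ticks = ceil(7/0.8) = ceil(8.7500) = 9; reading at tick 9 = 5 + 0.8*9 = 12.2000
clock 2: start=1, rate=0.9, needs 12-1 = 11; ticks = ceil(11/0.9) = ceil(12.2222) = 13; reading at tick 13 = 1 + 0.9*13 = 12.7000
Minimum tick count = 7; winners = [0]; smallest index = 0

Answer: 0 7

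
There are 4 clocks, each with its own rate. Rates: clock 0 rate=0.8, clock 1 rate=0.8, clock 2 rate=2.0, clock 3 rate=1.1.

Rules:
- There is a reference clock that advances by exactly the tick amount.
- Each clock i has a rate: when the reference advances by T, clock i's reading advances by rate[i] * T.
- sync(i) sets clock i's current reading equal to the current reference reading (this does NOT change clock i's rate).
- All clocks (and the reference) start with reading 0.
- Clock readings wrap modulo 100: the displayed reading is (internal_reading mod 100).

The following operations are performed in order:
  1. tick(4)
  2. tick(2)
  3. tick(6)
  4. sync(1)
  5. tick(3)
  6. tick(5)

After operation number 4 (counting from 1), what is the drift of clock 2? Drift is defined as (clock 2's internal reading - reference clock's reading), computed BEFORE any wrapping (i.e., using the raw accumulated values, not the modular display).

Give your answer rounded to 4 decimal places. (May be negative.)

Answer: 12.0000

Derivation:
After op 1 tick(4): ref=4.0000 raw=[3.2000 3.2000 8.0000 4.4000]
After op 2 tick(2): ref=6.0000 raw=[4.8000 4.8000 12.0000 6.6000]
After op 3 tick(6): ref=12.0000 raw=[9.6000 9.6000 24.0000 13.2000]
After op 4 sync(1): ref=12.0000 raw=[9.6000 12.0000 24.0000 13.2000]
Drift of clock 2 after op 4: 24.0000 - 12.0000 = 12.0000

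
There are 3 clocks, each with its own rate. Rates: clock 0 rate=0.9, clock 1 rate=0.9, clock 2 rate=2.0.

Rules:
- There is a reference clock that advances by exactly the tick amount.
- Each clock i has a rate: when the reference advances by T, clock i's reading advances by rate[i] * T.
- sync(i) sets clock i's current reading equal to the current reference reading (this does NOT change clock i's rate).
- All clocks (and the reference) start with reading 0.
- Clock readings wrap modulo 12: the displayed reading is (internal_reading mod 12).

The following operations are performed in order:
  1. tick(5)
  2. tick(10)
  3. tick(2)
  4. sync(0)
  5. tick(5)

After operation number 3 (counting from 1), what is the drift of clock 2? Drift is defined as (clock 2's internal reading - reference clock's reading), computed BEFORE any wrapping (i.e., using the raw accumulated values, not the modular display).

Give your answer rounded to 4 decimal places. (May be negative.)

Answer: 17.0000

Derivation:
After op 1 tick(5): ref=5.0000 raw=[4.5000 4.5000 10.0000]
After op 2 tick(10): ref=15.0000 raw=[13.5000 13.5000 30.0000]
After op 3 tick(2): ref=17.0000 raw=[15.3000 15.3000 34.0000]
Drift of clock 2 after op 3: 34.0000 - 17.0000 = 17.0000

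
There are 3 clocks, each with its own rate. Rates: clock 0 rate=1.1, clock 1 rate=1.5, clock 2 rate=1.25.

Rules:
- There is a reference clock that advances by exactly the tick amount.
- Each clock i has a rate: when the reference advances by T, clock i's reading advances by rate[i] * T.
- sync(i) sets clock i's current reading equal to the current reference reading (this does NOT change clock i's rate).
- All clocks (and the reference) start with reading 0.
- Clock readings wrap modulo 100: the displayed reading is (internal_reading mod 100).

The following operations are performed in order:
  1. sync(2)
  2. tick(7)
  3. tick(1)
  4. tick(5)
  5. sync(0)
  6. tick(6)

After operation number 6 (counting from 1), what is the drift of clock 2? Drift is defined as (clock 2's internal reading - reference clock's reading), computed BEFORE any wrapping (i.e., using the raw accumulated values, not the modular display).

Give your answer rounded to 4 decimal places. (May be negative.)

Answer: 4.7500

Derivation:
After op 1 sync(2): ref=0.0000 raw=[0.0000 0.0000 0.0000]
After op 2 tick(7): ref=7.0000 raw=[7.7000 10.5000 8.7500]
After op 3 tick(1): ref=8.0000 raw=[8.8000 12.0000 10.0000]
After op 4 tick(5): ref=13.0000 raw=[14.3000 19.5000 16.2500]
After op 5 sync(0): ref=13.0000 raw=[13.0000 19.5000 16.2500]
After op 6 tick(6): ref=19.0000 raw=[19.6000 28.5000 23.7500]
Drift of clock 2 after op 6: 23.7500 - 19.0000 = 4.7500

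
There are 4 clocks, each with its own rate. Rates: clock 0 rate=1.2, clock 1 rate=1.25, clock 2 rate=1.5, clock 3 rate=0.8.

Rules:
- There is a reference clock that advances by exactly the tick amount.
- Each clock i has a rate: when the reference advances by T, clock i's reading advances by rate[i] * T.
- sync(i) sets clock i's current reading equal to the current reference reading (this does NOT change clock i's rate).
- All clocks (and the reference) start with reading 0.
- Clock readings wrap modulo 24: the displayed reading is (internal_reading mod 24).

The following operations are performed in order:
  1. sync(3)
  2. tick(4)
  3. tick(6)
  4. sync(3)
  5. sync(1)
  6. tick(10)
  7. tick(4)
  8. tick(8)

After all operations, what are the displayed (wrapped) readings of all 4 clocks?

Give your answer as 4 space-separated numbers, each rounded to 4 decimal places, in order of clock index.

Answer: 14.4000 13.5000 0.0000 3.6000

Derivation:
After op 1 sync(3): ref=0.0000 raw=[0.0000 0.0000 0.0000 0.0000]
After op 2 tick(4): ref=4.0000 raw=[4.8000 5.0000 6.0000 3.2000]
After op 3 tick(6): ref=10.0000 raw=[12.0000 12.5000 15.0000 8.0000]
After op 4 sync(3): ref=10.0000 raw=[12.0000 12.5000 15.0000 10.0000]
After op 5 sync(1): ref=10.0000 raw=[12.0000 10.0000 15.0000 10.0000]
After op 6 tick(10): ref=20.0000 raw=[24.0000 22.5000 30.0000 18.0000]
After op 7 tick(4): ref=24.0000 raw=[28.8000 27.5000 36.0000 21.2000]
After op 8 tick(8): ref=32.0000 raw=[38.4000 37.5000 48.0000 27.6000]
Wrap final raw readings (mod 24): 38.4000 mod 24 = 14.4000; 37.5000 mod 24 = 13.5000; 48.0000 mod 24 = 0.0000; 27.6000 mod 24 = 3.6000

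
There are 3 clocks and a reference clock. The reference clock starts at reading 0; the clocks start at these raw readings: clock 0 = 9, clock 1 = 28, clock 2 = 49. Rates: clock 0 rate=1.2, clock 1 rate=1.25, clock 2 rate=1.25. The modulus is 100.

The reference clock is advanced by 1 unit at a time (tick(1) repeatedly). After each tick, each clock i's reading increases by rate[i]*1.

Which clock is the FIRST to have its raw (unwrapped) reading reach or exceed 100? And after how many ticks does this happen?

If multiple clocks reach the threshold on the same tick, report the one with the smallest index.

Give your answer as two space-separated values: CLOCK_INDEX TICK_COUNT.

Answer: 2 41

Derivation:
clock 0: start=9, rate=1.2, needs 100-9 = 91; ticks = ceil(91/1.2) = ceil(75.8333) = 76; reading at tick 76 = 9 + 1.2*76 = 100.2000
clock 1: start=28, rate=1.25, needs 100-28 = 72; ticks = ceil(72/1.25) = ceil(57.6000) = 58; reading at tick 58 = 28 + 1.25*58 = 100.5000
clock 2: start=49, rate=1.25, needs 100-49 = 51; ticks = ceil(51/1.25) = ceil(40.8000) = 41; reading at tick 41 = 49 + 1.25*41 = 100.2500
Minimum tick count = 41; winners = [2]; smallest index = 2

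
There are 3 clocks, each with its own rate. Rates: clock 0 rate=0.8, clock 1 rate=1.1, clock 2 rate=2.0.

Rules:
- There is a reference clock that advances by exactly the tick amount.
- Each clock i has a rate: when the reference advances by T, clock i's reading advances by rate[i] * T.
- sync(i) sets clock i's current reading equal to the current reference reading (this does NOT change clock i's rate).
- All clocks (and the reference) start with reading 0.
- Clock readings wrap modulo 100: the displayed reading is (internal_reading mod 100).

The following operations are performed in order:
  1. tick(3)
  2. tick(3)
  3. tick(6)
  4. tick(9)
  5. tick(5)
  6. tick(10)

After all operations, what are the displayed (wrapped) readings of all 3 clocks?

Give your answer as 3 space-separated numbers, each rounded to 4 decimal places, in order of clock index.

After op 1 tick(3): ref=3.0000 raw=[2.4000 3.3000 6.0000]
After op 2 tick(3): ref=6.0000 raw=[4.8000 6.6000 12.0000]
After op 3 tick(6): ref=12.0000 raw=[9.6000 13.2000 24.0000]
After op 4 tick(9): ref=21.0000 raw=[16.8000 23.1000 42.0000]
After op 5 tick(5): ref=26.0000 raw=[20.8000 28.6000 52.0000]
After op 6 tick(10): ref=36.0000 raw=[28.8000 39.6000 72.0000]
Wrap final raw readings (mod 100): 28.8000 mod 100 = 28.8000; 39.6000 mod 100 = 39.6000; 72.0000 mod 100 = 72.0000

Answer: 28.8000 39.6000 72.0000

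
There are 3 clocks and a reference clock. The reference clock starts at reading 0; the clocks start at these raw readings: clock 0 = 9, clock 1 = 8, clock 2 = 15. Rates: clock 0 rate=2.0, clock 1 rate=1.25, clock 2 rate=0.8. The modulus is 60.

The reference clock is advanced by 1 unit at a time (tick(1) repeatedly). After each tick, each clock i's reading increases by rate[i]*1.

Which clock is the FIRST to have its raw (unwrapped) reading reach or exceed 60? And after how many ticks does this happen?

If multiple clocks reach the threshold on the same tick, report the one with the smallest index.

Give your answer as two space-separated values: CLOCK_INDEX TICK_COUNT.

Answer: 0 26

Derivation:
clock 0: start=9, rate=2.0, needs 60-9 = 51; ticks = ceil(51/2.0) = ceil(25.5000) = 26; reading at tick 26 = 9 + 2.0*26 = 61.0000
clock 1: start=8, rate=1.25, needs 60-8 = 52; ticks = ceil(52/1.25) = ceil(41.6000) = 42; reading at tick 42 = 8 + 1.25*42 = 60.5000
clock 2: start=15, rate=0.8, needs 60-15 = 45; ticks = ceil(45/0.8) = ceil(56.2500) = 57; reading at tick 57 = 15 + 0.8*57 = 60.6000
Minimum tick count = 26; winners = [0]; smallest index = 0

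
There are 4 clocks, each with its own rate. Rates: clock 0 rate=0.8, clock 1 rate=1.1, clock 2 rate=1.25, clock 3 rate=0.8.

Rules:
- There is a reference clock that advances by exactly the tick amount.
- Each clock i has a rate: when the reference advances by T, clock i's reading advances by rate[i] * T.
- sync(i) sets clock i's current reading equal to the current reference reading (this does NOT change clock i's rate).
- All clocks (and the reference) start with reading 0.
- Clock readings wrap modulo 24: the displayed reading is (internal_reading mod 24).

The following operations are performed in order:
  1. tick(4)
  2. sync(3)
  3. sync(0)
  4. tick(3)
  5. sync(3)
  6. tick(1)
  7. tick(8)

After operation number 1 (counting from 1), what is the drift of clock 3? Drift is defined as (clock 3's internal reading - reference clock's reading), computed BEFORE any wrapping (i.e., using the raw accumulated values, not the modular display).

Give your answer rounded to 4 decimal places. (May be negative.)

Answer: -0.8000

Derivation:
After op 1 tick(4): ref=4.0000 raw=[3.2000 4.4000 5.0000 3.2000]
Drift of clock 3 after op 1: 3.2000 - 4.0000 = -0.8000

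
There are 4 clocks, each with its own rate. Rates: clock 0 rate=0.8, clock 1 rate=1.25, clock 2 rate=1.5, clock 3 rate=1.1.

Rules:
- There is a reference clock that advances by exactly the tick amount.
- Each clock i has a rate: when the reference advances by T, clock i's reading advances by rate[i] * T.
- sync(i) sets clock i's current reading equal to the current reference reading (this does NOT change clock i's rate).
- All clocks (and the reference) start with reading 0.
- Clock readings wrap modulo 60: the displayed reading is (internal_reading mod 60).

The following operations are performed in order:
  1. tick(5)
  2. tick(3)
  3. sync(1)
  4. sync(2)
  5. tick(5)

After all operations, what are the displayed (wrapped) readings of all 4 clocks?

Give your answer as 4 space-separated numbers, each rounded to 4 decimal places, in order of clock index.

Answer: 10.4000 14.2500 15.5000 14.3000

Derivation:
After op 1 tick(5): ref=5.0000 raw=[4.0000 6.2500 7.5000 5.5000]
After op 2 tick(3): ref=8.0000 raw=[6.4000 10.0000 12.0000 8.8000]
After op 3 sync(1): ref=8.0000 raw=[6.4000 8.0000 12.0000 8.8000]
After op 4 sync(2): ref=8.0000 raw=[6.4000 8.0000 8.0000 8.8000]
After op 5 tick(5): ref=13.0000 raw=[10.4000 14.2500 15.5000 14.3000]
Wrap final raw readings (mod 60): 10.4000 mod 60 = 10.4000; 14.2500 mod 60 = 14.2500; 15.5000 mod 60 = 15.5000; 14.3000 mod 60 = 14.3000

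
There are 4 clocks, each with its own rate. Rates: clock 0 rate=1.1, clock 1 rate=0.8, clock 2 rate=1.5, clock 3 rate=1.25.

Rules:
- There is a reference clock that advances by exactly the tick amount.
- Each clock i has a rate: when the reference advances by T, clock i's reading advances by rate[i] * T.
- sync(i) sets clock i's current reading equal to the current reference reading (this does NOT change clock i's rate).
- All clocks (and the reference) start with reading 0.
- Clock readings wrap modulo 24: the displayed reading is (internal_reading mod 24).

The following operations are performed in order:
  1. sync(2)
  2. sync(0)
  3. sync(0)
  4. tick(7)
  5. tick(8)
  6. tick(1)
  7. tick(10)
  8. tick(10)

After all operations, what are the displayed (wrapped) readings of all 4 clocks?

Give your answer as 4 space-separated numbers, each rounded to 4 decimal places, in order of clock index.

After op 1 sync(2): ref=0.0000 raw=[0.0000 0.0000 0.0000 0.0000]
After op 2 sync(0): ref=0.0000 raw=[0.0000 0.0000 0.0000 0.0000]
After op 3 sync(0): ref=0.0000 raw=[0.0000 0.0000 0.0000 0.0000]
After op 4 tick(7): ref=7.0000 raw=[7.7000 5.6000 10.5000 8.7500]
After op 5 tick(8): ref=15.0000 raw=[16.5000 12.0000 22.5000 18.7500]
After op 6 tick(1): ref=16.0000 raw=[17.6000 12.8000 24.0000 20.0000]
After op 7 tick(10): ref=26.0000 raw=[28.6000 20.8000 39.0000 32.5000]
After op 8 tick(10): ref=36.0000 raw=[39.6000 28.8000 54.0000 45.0000]
Wrap final raw readings (mod 24): 39.6000 mod 24 = 15.6000; 28.8000 mod 24 = 4.8000; 54.0000 mod 24 = 6.0000; 45.0000 mod 24 = 21.0000

Answer: 15.6000 4.8000 6.0000 21.0000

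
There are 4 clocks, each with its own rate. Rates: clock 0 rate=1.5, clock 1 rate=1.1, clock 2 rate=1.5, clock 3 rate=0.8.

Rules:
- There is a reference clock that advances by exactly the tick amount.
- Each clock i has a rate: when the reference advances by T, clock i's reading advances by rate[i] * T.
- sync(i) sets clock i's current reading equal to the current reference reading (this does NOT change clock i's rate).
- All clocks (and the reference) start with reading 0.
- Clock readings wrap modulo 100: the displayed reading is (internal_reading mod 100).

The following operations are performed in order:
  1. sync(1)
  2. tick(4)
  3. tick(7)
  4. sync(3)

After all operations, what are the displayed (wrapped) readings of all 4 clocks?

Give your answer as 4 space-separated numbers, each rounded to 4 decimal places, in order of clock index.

Answer: 16.5000 12.1000 16.5000 11.0000

Derivation:
After op 1 sync(1): ref=0.0000 raw=[0.0000 0.0000 0.0000 0.0000]
After op 2 tick(4): ref=4.0000 raw=[6.0000 4.4000 6.0000 3.2000]
After op 3 tick(7): ref=11.0000 raw=[16.5000 12.1000 16.5000 8.8000]
After op 4 sync(3): ref=11.0000 raw=[16.5000 12.1000 16.5000 11.0000]
Wrap final raw readings (mod 100): 16.5000 mod 100 = 16.5000; 12.1000 mod 100 = 12.1000; 16.5000 mod 100 = 16.5000; 11.0000 mod 100 = 11.0000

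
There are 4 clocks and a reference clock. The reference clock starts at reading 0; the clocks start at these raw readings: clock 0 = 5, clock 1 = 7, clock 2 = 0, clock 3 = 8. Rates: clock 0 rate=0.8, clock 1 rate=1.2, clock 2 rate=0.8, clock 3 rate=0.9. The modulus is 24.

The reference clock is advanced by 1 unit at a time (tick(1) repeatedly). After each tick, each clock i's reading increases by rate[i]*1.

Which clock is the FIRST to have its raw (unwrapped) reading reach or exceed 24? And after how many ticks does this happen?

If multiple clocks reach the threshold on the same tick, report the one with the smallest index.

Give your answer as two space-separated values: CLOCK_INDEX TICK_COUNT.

clock 0: start=5, rate=0.8, needs 24-5 = 19; ticks = ceil(19/0.8) = ceil(23.7500) = 24; reading at tick 24 = 5 + 0.8*24 = 24.2000
clock 1: start=7, rate=1.2, needs 24-7 = 17; ticks = ceil(17/1.2) = ceil(14.1667) = 15; reading at tick 15 = 7 + 1.2*15 = 25.0000
clock 2: start=0, rate=0.8, needs 24-0 = 24; ticks = ceil(24/0.8) = ceil(30.0000) = 30; reading at tick 30 = 0 + 0.8*30 = 24.0000
clock 3: start=8, rate=0.9, needs 24-8 = 16; ticks = ceil(16/0.9) = ceil(17.7778) = 18; reading at tick 18 = 8 + 0.9*18 = 24.2000
Minimum tick count = 15; winners = [1]; smallest index = 1

Answer: 1 15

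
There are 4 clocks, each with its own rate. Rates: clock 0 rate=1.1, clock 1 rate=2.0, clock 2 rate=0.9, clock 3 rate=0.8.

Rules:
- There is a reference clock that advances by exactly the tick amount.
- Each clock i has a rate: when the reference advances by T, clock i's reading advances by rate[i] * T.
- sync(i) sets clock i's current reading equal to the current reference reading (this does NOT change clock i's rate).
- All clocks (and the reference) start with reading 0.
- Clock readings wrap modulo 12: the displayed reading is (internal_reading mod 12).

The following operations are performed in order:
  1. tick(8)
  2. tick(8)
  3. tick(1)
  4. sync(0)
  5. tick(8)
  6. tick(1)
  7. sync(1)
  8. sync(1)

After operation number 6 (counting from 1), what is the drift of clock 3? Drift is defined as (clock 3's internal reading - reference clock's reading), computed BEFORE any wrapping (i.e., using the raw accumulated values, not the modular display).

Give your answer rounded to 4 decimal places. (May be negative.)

Answer: -5.2000

Derivation:
After op 1 tick(8): ref=8.0000 raw=[8.8000 16.0000 7.2000 6.4000]
After op 2 tick(8): ref=16.0000 raw=[17.6000 32.0000 14.4000 12.8000]
After op 3 tick(1): ref=17.0000 raw=[18.7000 34.0000 15.3000 13.6000]
After op 4 sync(0): ref=17.0000 raw=[17.0000 34.0000 15.3000 13.6000]
After op 5 tick(8): ref=25.0000 raw=[25.8000 50.0000 22.5000 20.0000]
After op 6 tick(1): ref=26.0000 raw=[26.9000 52.0000 23.4000 20.8000]
Drift of clock 3 after op 6: 20.8000 - 26.0000 = -5.2000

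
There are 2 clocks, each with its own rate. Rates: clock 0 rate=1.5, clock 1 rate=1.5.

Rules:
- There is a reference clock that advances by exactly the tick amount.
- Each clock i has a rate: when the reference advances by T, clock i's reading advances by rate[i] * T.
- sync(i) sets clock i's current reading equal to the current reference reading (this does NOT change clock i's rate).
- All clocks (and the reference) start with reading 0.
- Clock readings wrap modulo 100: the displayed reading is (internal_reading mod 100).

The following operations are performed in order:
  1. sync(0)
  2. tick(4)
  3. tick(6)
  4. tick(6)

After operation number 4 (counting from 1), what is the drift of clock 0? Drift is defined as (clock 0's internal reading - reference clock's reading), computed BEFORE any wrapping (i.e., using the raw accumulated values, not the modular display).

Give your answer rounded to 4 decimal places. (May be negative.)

Answer: 8.0000

Derivation:
After op 1 sync(0): ref=0.0000 raw=[0.0000 0.0000]
After op 2 tick(4): ref=4.0000 raw=[6.0000 6.0000]
After op 3 tick(6): ref=10.0000 raw=[15.0000 15.0000]
After op 4 tick(6): ref=16.0000 raw=[24.0000 24.0000]
Drift of clock 0 after op 4: 24.0000 - 16.0000 = 8.0000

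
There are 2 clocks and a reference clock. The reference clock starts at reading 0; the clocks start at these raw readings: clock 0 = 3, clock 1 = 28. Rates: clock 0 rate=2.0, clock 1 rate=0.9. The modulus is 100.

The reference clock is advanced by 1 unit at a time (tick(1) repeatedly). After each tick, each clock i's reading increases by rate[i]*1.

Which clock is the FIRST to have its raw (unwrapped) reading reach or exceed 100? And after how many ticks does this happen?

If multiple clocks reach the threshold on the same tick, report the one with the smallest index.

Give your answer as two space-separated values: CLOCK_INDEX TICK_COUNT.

Answer: 0 49

Derivation:
clock 0: start=3, rate=2.0, needs 100-3 = 97; ticks = ceil(97/2.0) = ceil(48.5000) = 49; reading at tick 49 = 3 + 2.0*49 = 101.0000
clock 1: start=28, rate=0.9, needs 100-28 = 72; ticks = ceil(72/0.9) = ceil(80.0000) = 80; reading at tick 80 = 28 + 0.9*80 = 100.0000
Minimum tick count = 49; winners = [0]; smallest index = 0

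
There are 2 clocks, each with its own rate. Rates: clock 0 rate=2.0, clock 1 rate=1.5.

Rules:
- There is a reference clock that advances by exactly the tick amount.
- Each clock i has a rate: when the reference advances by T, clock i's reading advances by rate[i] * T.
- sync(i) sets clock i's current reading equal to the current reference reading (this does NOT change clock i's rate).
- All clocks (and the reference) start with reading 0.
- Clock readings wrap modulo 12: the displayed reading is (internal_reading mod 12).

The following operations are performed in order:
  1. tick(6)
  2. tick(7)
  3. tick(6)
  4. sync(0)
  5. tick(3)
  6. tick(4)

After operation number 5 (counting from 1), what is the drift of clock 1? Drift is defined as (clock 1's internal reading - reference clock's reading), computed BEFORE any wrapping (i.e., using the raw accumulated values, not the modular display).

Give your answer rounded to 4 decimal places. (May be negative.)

Answer: 11.0000

Derivation:
After op 1 tick(6): ref=6.0000 raw=[12.0000 9.0000]
After op 2 tick(7): ref=13.0000 raw=[26.0000 19.5000]
After op 3 tick(6): ref=19.0000 raw=[38.0000 28.5000]
After op 4 sync(0): ref=19.0000 raw=[19.0000 28.5000]
After op 5 tick(3): ref=22.0000 raw=[25.0000 33.0000]
Drift of clock 1 after op 5: 33.0000 - 22.0000 = 11.0000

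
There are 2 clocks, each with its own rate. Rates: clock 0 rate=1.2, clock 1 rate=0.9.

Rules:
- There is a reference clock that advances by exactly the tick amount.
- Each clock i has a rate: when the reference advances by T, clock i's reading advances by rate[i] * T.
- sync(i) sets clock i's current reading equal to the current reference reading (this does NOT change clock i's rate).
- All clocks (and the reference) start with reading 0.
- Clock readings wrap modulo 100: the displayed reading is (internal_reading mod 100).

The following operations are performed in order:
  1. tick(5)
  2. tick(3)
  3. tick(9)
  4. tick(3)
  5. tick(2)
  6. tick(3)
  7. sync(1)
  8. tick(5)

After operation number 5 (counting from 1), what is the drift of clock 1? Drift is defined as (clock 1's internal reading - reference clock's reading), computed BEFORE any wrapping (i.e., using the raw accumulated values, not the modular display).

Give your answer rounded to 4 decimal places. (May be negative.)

Answer: -2.2000

Derivation:
After op 1 tick(5): ref=5.0000 raw=[6.0000 4.5000]
After op 2 tick(3): ref=8.0000 raw=[9.6000 7.2000]
After op 3 tick(9): ref=17.0000 raw=[20.4000 15.3000]
After op 4 tick(3): ref=20.0000 raw=[24.0000 18.0000]
After op 5 tick(2): ref=22.0000 raw=[26.4000 19.8000]
Drift of clock 1 after op 5: 19.8000 - 22.0000 = -2.2000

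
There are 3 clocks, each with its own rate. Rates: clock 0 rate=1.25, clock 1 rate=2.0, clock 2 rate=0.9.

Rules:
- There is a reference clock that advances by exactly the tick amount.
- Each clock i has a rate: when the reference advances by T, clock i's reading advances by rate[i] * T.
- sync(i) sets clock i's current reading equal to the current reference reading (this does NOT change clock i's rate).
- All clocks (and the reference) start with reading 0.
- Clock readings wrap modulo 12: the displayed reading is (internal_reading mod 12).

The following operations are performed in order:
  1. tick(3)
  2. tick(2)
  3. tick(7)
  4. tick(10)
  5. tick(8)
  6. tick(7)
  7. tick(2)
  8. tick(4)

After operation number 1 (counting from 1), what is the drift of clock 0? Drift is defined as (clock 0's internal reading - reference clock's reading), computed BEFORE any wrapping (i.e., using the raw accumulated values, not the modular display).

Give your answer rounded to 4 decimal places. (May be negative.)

After op 1 tick(3): ref=3.0000 raw=[3.7500 6.0000 2.7000]
Drift of clock 0 after op 1: 3.7500 - 3.0000 = 0.7500

Answer: 0.7500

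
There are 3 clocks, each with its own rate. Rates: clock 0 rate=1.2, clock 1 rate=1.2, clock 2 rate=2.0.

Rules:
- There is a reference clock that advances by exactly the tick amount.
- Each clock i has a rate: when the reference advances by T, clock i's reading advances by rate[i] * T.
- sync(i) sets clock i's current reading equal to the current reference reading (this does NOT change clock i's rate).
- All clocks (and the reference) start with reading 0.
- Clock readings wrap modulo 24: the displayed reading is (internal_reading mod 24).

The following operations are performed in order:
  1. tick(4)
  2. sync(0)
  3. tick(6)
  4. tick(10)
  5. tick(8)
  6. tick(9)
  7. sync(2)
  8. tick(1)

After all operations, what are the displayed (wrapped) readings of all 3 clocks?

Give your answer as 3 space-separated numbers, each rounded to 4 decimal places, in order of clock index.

After op 1 tick(4): ref=4.0000 raw=[4.8000 4.8000 8.0000]
After op 2 sync(0): ref=4.0000 raw=[4.0000 4.8000 8.0000]
After op 3 tick(6): ref=10.0000 raw=[11.2000 12.0000 20.0000]
After op 4 tick(10): ref=20.0000 raw=[23.2000 24.0000 40.0000]
After op 5 tick(8): ref=28.0000 raw=[32.8000 33.6000 56.0000]
After op 6 tick(9): ref=37.0000 raw=[43.6000 44.4000 74.0000]
After op 7 sync(2): ref=37.0000 raw=[43.6000 44.4000 37.0000]
After op 8 tick(1): ref=38.0000 raw=[44.8000 45.6000 39.0000]
Wrap final raw readings (mod 24): 44.8000 mod 24 = 20.8000; 45.6000 mod 24 = 21.6000; 39.0000 mod 24 = 15.0000

Answer: 20.8000 21.6000 15.0000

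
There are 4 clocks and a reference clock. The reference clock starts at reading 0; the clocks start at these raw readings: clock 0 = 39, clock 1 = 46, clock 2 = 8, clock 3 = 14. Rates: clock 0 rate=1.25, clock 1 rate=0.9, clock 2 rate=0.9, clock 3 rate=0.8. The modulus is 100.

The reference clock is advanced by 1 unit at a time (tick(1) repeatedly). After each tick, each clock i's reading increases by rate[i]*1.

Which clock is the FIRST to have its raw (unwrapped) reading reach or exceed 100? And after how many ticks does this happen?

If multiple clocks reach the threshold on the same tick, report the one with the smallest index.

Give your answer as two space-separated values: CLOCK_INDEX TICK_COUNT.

Answer: 0 49

Derivation:
clock 0: start=39, rate=1.25, needs 100-39 = 61; ticks = ceil(61/1.25) = ceil(48.8000) = 49; reading at tick 49 = 39 + 1.25*49 = 100.2500
clock 1: start=46, rate=0.9, needs 100-46 = 54; ticks = ceil(54/0.9) = ceil(60.0000) = 60; reading at tick 60 = 46 + 0.9*60 = 100.0000
clock 2: start=8, rate=0.9, needs 100-8 = 92; ticks = ceil(92/0.9) = ceil(102.2222) = 103; reading at tick 103 = 8 + 0.9*103 = 100.7000
clock 3: start=14, rate=0.8, needs 100-14 = 86; ticks = ceil(86/0.8) = ceil(107.5000) = 108; reading at tick 108 = 14 + 0.8*108 = 100.4000
Minimum tick count = 49; winners = [0]; smallest index = 0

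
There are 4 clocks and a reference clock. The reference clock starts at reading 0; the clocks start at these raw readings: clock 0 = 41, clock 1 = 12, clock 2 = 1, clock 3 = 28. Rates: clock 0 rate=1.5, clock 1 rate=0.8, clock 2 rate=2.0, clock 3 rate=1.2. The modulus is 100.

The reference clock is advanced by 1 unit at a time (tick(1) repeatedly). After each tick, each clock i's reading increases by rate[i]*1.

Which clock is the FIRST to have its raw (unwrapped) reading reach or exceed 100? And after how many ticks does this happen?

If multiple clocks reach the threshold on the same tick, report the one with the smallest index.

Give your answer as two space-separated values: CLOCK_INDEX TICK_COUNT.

clock 0: start=41, rate=1.5, needs 100-41 = 59; ticks = ceil(59/1.5) = ceil(39.3333) = 40; reading at tick 40 = 41 + 1.5*40 = 101.0000
clock 1: start=12, rate=0.8, needs 100-12 = 88; ticks = ceil(88/0.8) = ceil(110.0000) = 110; reading at tick 110 = 12 + 0.8*110 = 100.0000
clock 2: start=1, rate=2.0, needs 100-1 = 99; ticks = ceil(99/2.0) = ceil(49.5000) = 50; reading at tick 50 = 1 + 2.0*50 = 101.0000
clock 3: start=28, rate=1.2, needs 100-28 = 72; ticks = ceil(72/1.2) = ceil(60.0000) = 60; reading at tick 60 = 28 + 1.2*60 = 100.0000
Minimum tick count = 40; winners = [0]; smallest index = 0

Answer: 0 40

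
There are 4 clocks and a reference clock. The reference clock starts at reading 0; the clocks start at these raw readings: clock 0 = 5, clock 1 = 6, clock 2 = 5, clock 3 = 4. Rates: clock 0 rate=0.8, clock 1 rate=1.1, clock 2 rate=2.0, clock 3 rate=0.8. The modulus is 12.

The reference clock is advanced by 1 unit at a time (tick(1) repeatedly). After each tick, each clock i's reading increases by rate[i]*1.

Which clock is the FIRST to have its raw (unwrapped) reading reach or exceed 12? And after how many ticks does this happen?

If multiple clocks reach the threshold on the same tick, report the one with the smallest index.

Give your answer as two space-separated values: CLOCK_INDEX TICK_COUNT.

clock 0: start=5, rate=0.8, needs 12-5 = 7; ticks = ceil(7/0.8) = ceil(8.7500) = 9; reading at tick 9 = 5 + 0.8*9 = 12.2000
clock 1: start=6, rate=1.1, needs 12-6 = 6; ticks = ceil(6/1.1) = ceil(5.4545) = 6; reading at tick 6 = 6 + 1.1*6 = 12.6000
clock 2: start=5, rate=2.0, needs 12-5 = 7; ticks = ceil(7/2.0) = ceil(3.5000) = 4; reading at tick 4 = 5 + 2.0*4 = 13.0000
clock 3: start=4, rate=0.8, needs 12-4 = 8; ticks = ceil(8/0.8) = ceil(10.0000) = 10; reading at tick 10 = 4 + 0.8*10 = 12.0000
Minimum tick count = 4; winners = [2]; smallest index = 2

Answer: 2 4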